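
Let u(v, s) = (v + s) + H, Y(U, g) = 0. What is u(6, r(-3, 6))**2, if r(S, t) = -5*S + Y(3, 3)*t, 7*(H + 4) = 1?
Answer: 14400/49 ≈ 293.88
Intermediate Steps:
H = -27/7 (H = -4 + (1/7)*1 = -4 + 1/7 = -27/7 ≈ -3.8571)
r(S, t) = -5*S (r(S, t) = -5*S + 0*t = -5*S + 0 = -5*S)
u(v, s) = -27/7 + s + v (u(v, s) = (v + s) - 27/7 = (s + v) - 27/7 = -27/7 + s + v)
u(6, r(-3, 6))**2 = (-27/7 - 5*(-3) + 6)**2 = (-27/7 + 15 + 6)**2 = (120/7)**2 = 14400/49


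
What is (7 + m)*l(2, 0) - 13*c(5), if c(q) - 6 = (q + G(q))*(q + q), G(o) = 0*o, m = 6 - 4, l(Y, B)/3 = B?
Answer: -728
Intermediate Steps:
l(Y, B) = 3*B
m = 2
G(o) = 0
c(q) = 6 + 2*q² (c(q) = 6 + (q + 0)*(q + q) = 6 + q*(2*q) = 6 + 2*q²)
(7 + m)*l(2, 0) - 13*c(5) = (7 + 2)*(3*0) - 13*(6 + 2*5²) = 9*0 - 13*(6 + 2*25) = 0 - 13*(6 + 50) = 0 - 13*56 = 0 - 728 = -728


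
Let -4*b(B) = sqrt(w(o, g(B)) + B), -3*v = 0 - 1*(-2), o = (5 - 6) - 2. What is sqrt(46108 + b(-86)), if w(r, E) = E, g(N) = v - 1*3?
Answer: sqrt(1659888 - 3*I*sqrt(807))/6 ≈ 214.73 - 0.0055124*I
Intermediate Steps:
o = -3 (o = -1 - 2 = -3)
v = -2/3 (v = -(0 - 1*(-2))/3 = -(0 + 2)/3 = -1/3*2 = -2/3 ≈ -0.66667)
g(N) = -11/3 (g(N) = -2/3 - 1*3 = -2/3 - 3 = -11/3)
b(B) = -sqrt(-11/3 + B)/4
sqrt(46108 + b(-86)) = sqrt(46108 - sqrt(-33 + 9*(-86))/12) = sqrt(46108 - sqrt(-33 - 774)/12) = sqrt(46108 - I*sqrt(807)/12)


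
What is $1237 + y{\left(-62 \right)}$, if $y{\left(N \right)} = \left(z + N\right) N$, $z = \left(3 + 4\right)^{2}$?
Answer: $2043$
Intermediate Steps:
$z = 49$ ($z = 7^{2} = 49$)
$y{\left(N \right)} = N \left(49 + N\right)$ ($y{\left(N \right)} = \left(49 + N\right) N = N \left(49 + N\right)$)
$1237 + y{\left(-62 \right)} = 1237 - 62 \left(49 - 62\right) = 1237 - -806 = 1237 + 806 = 2043$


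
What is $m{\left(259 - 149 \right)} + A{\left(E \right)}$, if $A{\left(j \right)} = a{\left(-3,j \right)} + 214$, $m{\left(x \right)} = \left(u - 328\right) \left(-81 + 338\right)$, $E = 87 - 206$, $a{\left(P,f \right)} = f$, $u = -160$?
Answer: $-125321$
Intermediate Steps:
$E = -119$
$m{\left(x \right)} = -125416$ ($m{\left(x \right)} = \left(-160 - 328\right) \left(-81 + 338\right) = \left(-488\right) 257 = -125416$)
$A{\left(j \right)} = 214 + j$ ($A{\left(j \right)} = j + 214 = 214 + j$)
$m{\left(259 - 149 \right)} + A{\left(E \right)} = -125416 + \left(214 - 119\right) = -125416 + 95 = -125321$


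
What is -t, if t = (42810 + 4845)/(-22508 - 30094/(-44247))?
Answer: 2108590785/995881382 ≈ 2.1173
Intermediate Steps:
t = -2108590785/995881382 (t = 47655/(-22508 - 30094*(-1/44247)) = 47655/(-22508 + 30094/44247) = 47655/(-995881382/44247) = 47655*(-44247/995881382) = -2108590785/995881382 ≈ -2.1173)
-t = -1*(-2108590785/995881382) = 2108590785/995881382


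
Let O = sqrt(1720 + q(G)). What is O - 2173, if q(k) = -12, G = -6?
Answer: -2173 + 2*sqrt(427) ≈ -2131.7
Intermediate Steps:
O = 2*sqrt(427) (O = sqrt(1720 - 12) = sqrt(1708) = 2*sqrt(427) ≈ 41.328)
O - 2173 = 2*sqrt(427) - 2173 = -2173 + 2*sqrt(427)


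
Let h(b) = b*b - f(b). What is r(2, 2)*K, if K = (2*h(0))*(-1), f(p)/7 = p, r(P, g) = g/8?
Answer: 0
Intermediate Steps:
r(P, g) = g/8 (r(P, g) = g*(1/8) = g/8)
f(p) = 7*p
h(b) = b**2 - 7*b (h(b) = b*b - 7*b = b**2 - 7*b)
K = 0 (K = (2*(0*(-7 + 0)))*(-1) = (2*(0*(-7)))*(-1) = (2*0)*(-1) = 0*(-1) = 0)
r(2, 2)*K = ((1/8)*2)*0 = (1/4)*0 = 0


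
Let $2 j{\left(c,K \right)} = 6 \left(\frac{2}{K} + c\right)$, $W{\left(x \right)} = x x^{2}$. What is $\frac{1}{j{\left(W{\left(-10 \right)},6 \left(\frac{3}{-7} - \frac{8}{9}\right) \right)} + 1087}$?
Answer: $- \frac{83}{158842} \approx -0.00052253$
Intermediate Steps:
$W{\left(x \right)} = x^{3}$
$j{\left(c,K \right)} = 3 c + \frac{6}{K}$ ($j{\left(c,K \right)} = \frac{6 \left(\frac{2}{K} + c\right)}{2} = \frac{6 \left(c + \frac{2}{K}\right)}{2} = \frac{6 c + \frac{12}{K}}{2} = 3 c + \frac{6}{K}$)
$\frac{1}{j{\left(W{\left(-10 \right)},6 \left(\frac{3}{-7} - \frac{8}{9}\right) \right)} + 1087} = \frac{1}{\left(3 \left(-10\right)^{3} + \frac{6}{6 \left(\frac{3}{-7} - \frac{8}{9}\right)}\right) + 1087} = \frac{1}{\left(3 \left(-1000\right) + \frac{6}{6 \left(3 \left(- \frac{1}{7}\right) - \frac{8}{9}\right)}\right) + 1087} = \frac{1}{\left(-3000 + \frac{6}{6 \left(- \frac{3}{7} - \frac{8}{9}\right)}\right) + 1087} = \frac{1}{\left(-3000 + \frac{6}{6 \left(- \frac{83}{63}\right)}\right) + 1087} = \frac{1}{\left(-3000 + \frac{6}{- \frac{166}{21}}\right) + 1087} = \frac{1}{\left(-3000 + 6 \left(- \frac{21}{166}\right)\right) + 1087} = \frac{1}{\left(-3000 - \frac{63}{83}\right) + 1087} = \frac{1}{- \frac{249063}{83} + 1087} = \frac{1}{- \frac{158842}{83}} = - \frac{83}{158842}$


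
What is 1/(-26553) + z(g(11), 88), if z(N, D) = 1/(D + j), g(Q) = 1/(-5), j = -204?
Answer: -26669/3080148 ≈ -0.0086583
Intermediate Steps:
g(Q) = -⅕
z(N, D) = 1/(-204 + D) (z(N, D) = 1/(D - 204) = 1/(-204 + D))
1/(-26553) + z(g(11), 88) = 1/(-26553) + 1/(-204 + 88) = -1/26553 + 1/(-116) = -1/26553 - 1/116 = -26669/3080148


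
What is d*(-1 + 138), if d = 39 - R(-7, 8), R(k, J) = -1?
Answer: 5480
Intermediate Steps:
d = 40 (d = 39 - 1*(-1) = 39 + 1 = 40)
d*(-1 + 138) = 40*(-1 + 138) = 40*137 = 5480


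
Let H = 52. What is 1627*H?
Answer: 84604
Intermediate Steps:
1627*H = 1627*52 = 84604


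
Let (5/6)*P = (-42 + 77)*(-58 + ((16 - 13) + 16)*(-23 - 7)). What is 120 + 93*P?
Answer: -2452848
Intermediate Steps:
P = -26376 (P = 6*((-42 + 77)*(-58 + ((16 - 13) + 16)*(-23 - 7)))/5 = 6*(35*(-58 + (3 + 16)*(-30)))/5 = 6*(35*(-58 + 19*(-30)))/5 = 6*(35*(-58 - 570))/5 = 6*(35*(-628))/5 = (6/5)*(-21980) = -26376)
120 + 93*P = 120 + 93*(-26376) = 120 - 2452968 = -2452848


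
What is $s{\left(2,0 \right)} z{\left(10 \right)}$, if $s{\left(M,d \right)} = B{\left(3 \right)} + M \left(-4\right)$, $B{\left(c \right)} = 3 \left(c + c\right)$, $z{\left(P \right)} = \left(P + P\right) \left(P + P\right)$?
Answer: $4000$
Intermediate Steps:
$z{\left(P \right)} = 4 P^{2}$ ($z{\left(P \right)} = 2 P 2 P = 4 P^{2}$)
$B{\left(c \right)} = 6 c$ ($B{\left(c \right)} = 3 \cdot 2 c = 6 c$)
$s{\left(M,d \right)} = 18 - 4 M$ ($s{\left(M,d \right)} = 6 \cdot 3 + M \left(-4\right) = 18 - 4 M$)
$s{\left(2,0 \right)} z{\left(10 \right)} = \left(18 - 8\right) 4 \cdot 10^{2} = \left(18 - 8\right) 4 \cdot 100 = 10 \cdot 400 = 4000$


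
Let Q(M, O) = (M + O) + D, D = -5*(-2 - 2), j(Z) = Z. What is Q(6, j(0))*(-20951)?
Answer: -544726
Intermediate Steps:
D = 20 (D = -5*(-4) = 20)
Q(M, O) = 20 + M + O (Q(M, O) = (M + O) + 20 = 20 + M + O)
Q(6, j(0))*(-20951) = (20 + 6 + 0)*(-20951) = 26*(-20951) = -544726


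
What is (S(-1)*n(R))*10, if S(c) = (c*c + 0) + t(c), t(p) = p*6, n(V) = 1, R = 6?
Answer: -50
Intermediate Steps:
t(p) = 6*p
S(c) = c² + 6*c (S(c) = (c*c + 0) + 6*c = (c² + 0) + 6*c = c² + 6*c)
(S(-1)*n(R))*10 = (-(6 - 1)*1)*10 = (-1*5*1)*10 = -5*1*10 = -5*10 = -50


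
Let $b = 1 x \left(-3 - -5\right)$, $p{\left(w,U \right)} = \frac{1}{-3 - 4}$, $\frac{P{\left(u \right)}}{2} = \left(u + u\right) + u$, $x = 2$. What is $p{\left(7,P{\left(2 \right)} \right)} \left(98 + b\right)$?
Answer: $- \frac{102}{7} \approx -14.571$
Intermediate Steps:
$P{\left(u \right)} = 6 u$ ($P{\left(u \right)} = 2 \left(\left(u + u\right) + u\right) = 2 \left(2 u + u\right) = 2 \cdot 3 u = 6 u$)
$p{\left(w,U \right)} = - \frac{1}{7}$ ($p{\left(w,U \right)} = \frac{1}{-7} = - \frac{1}{7}$)
$b = 4$ ($b = 1 \cdot 2 \left(-3 - -5\right) = 2 \left(-3 + 5\right) = 2 \cdot 2 = 4$)
$p{\left(7,P{\left(2 \right)} \right)} \left(98 + b\right) = - \frac{98 + 4}{7} = \left(- \frac{1}{7}\right) 102 = - \frac{102}{7}$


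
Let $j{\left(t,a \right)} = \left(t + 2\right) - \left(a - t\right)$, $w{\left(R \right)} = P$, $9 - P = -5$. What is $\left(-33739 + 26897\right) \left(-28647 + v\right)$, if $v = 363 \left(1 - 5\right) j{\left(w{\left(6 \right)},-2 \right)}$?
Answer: $513909462$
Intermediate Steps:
$P = 14$ ($P = 9 - -5 = 9 + 5 = 14$)
$w{\left(R \right)} = 14$
$j{\left(t,a \right)} = 2 - a + 2 t$ ($j{\left(t,a \right)} = \left(2 + t\right) - \left(a - t\right) = 2 - a + 2 t$)
$v = -46464$ ($v = 363 \left(1 - 5\right) \left(2 - -2 + 2 \cdot 14\right) = 363 \left(- 4 \left(2 + 2 + 28\right)\right) = 363 \left(\left(-4\right) 32\right) = 363 \left(-128\right) = -46464$)
$\left(-33739 + 26897\right) \left(-28647 + v\right) = \left(-33739 + 26897\right) \left(-28647 - 46464\right) = \left(-6842\right) \left(-75111\right) = 513909462$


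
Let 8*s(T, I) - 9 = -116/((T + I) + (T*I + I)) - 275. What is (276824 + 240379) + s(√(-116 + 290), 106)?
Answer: 2014047262437/3894364 - 3103*√174/3894364 ≈ 5.1717e+5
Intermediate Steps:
s(T, I) = -133/4 - 29/(2*(T + 2*I + I*T)) (s(T, I) = 9/8 + (-116/((T + I) + (T*I + I)) - 275)/8 = 9/8 + (-116/((I + T) + (I*T + I)) - 275)/8 = 9/8 + (-116/((I + T) + (I + I*T)) - 275)/8 = 9/8 + (-116/(T + 2*I + I*T) - 275)/8 = 9/8 + (-275 - 116/(T + 2*I + I*T))/8 = 9/8 + (-275/8 - 29/(2*(T + 2*I + I*T))) = -133/4 - 29/(2*(T + 2*I + I*T)))
(276824 + 240379) + s(√(-116 + 290), 106) = (276824 + 240379) + (-58 - 266*106 - 133*√(-116 + 290) - 133*106*√(-116 + 290))/(4*(√(-116 + 290) + 2*106 + 106*√(-116 + 290))) = 517203 + (-58 - 28196 - 133*√174 - 133*106*√174)/(4*(√174 + 212 + 106*√174)) = 517203 + (-58 - 28196 - 133*√174 - 14098*√174)/(4*(212 + 107*√174)) = 517203 + (-28254 - 14231*√174)/(4*(212 + 107*√174))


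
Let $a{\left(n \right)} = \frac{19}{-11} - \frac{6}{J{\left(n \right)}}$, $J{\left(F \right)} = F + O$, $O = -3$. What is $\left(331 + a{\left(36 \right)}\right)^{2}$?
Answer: $\frac{13104400}{121} \approx 1.083 \cdot 10^{5}$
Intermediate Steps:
$J{\left(F \right)} = -3 + F$ ($J{\left(F \right)} = F - 3 = -3 + F$)
$a{\left(n \right)} = - \frac{19}{11} - \frac{6}{-3 + n}$ ($a{\left(n \right)} = \frac{19}{-11} - \frac{6}{-3 + n} = 19 \left(- \frac{1}{11}\right) - \frac{6}{-3 + n} = - \frac{19}{11} - \frac{6}{-3 + n}$)
$\left(331 + a{\left(36 \right)}\right)^{2} = \left(331 + \frac{-9 - 684}{11 \left(-3 + 36\right)}\right)^{2} = \left(331 + \frac{-9 - 684}{11 \cdot 33}\right)^{2} = \left(331 + \frac{1}{11} \cdot \frac{1}{33} \left(-693\right)\right)^{2} = \left(331 - \frac{21}{11}\right)^{2} = \left(\frac{3620}{11}\right)^{2} = \frac{13104400}{121}$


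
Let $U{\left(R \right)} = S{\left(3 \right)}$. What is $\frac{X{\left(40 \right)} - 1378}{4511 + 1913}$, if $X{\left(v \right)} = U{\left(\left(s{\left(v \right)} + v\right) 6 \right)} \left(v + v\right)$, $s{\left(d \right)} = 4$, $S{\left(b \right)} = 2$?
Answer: $- \frac{609}{3212} \approx -0.1896$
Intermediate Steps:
$U{\left(R \right)} = 2$
$X{\left(v \right)} = 4 v$ ($X{\left(v \right)} = 2 \left(v + v\right) = 2 \cdot 2 v = 4 v$)
$\frac{X{\left(40 \right)} - 1378}{4511 + 1913} = \frac{4 \cdot 40 - 1378}{4511 + 1913} = \frac{160 - 1378}{6424} = \left(-1218\right) \frac{1}{6424} = - \frac{609}{3212}$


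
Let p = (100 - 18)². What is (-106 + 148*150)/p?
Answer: 11047/3362 ≈ 3.2858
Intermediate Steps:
p = 6724 (p = 82² = 6724)
(-106 + 148*150)/p = (-106 + 148*150)/6724 = (-106 + 22200)*(1/6724) = 22094*(1/6724) = 11047/3362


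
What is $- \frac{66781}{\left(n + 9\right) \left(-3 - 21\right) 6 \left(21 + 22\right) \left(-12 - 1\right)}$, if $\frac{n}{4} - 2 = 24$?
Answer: $- \frac{5137}{699696} \approx -0.0073418$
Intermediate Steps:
$n = 104$ ($n = 8 + 4 \cdot 24 = 8 + 96 = 104$)
$- \frac{66781}{\left(n + 9\right) \left(-3 - 21\right) 6 \left(21 + 22\right) \left(-12 - 1\right)} = - \frac{66781}{\left(104 + 9\right) \left(-3 - 21\right) 6 \left(21 + 22\right) \left(-12 - 1\right)} = - \frac{66781}{113 \left(-24\right) 6 \cdot 43 \left(-13\right)} = - \frac{66781}{\left(-2712\right) 6 \left(-559\right)} = - \frac{66781}{\left(-16272\right) \left(-559\right)} = - \frac{66781}{9096048} = \left(-66781\right) \frac{1}{9096048} = - \frac{5137}{699696}$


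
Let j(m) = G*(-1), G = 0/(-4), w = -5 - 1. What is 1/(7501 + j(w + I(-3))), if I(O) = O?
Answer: 1/7501 ≈ 0.00013332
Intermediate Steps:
w = -6
G = 0 (G = 0*(-¼) = 0)
j(m) = 0 (j(m) = 0*(-1) = 0)
1/(7501 + j(w + I(-3))) = 1/(7501 + 0) = 1/7501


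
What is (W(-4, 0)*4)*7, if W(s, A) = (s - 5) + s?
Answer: -364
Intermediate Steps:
W(s, A) = -5 + 2*s (W(s, A) = (-5 + s) + s = -5 + 2*s)
(W(-4, 0)*4)*7 = ((-5 + 2*(-4))*4)*7 = ((-5 - 8)*4)*7 = -13*4*7 = -52*7 = -364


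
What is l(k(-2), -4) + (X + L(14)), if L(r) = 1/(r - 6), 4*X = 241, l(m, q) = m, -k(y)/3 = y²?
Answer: 387/8 ≈ 48.375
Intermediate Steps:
k(y) = -3*y²
X = 241/4 (X = (¼)*241 = 241/4 ≈ 60.250)
L(r) = 1/(-6 + r)
l(k(-2), -4) + (X + L(14)) = -3*(-2)² + (241/4 + 1/(-6 + 14)) = -3*4 + (241/4 + 1/8) = -12 + (241/4 + ⅛) = -12 + 483/8 = 387/8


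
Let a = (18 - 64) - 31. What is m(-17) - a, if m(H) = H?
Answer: 60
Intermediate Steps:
a = -77 (a = -46 - 31 = -77)
m(-17) - a = -17 - 1*(-77) = -17 + 77 = 60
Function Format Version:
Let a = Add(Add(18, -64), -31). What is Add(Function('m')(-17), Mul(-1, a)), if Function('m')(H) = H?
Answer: 60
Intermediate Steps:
a = -77 (a = Add(-46, -31) = -77)
Add(Function('m')(-17), Mul(-1, a)) = Add(-17, Mul(-1, -77)) = Add(-17, 77) = 60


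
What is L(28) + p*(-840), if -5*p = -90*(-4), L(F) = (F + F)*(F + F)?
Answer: 63616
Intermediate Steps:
L(F) = 4*F² (L(F) = (2*F)*(2*F) = 4*F²)
p = -72 (p = -(-1)*18*(-4) = -(-1)*(-72) = -⅕*360 = -72)
L(28) + p*(-840) = 4*28² - 72*(-840) = 4*784 + 60480 = 3136 + 60480 = 63616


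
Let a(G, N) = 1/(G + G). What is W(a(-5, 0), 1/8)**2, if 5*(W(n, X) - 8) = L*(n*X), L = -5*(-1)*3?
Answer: 405769/6400 ≈ 63.401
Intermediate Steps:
a(G, N) = 1/(2*G)
L = 15 (L = 5*3 = 15)
W(n, X) = 8 + 3*X*n (W(n, X) = 8 + (15*(n*X))/5 = 8 + (15*(X*n))/5 = 8 + (15*X*n)/5 = 8 + 3*X*n)
W(a(-5, 0), 1/8)**2 = (8 + 3*((1/2)/(-5))/8)**2 = (8 + 3*(1/8)*((1/2)*(-1/5)))**2 = (8 + 3*(1/8)*(-1/10))**2 = (8 - 3/80)**2 = (637/80)**2 = 405769/6400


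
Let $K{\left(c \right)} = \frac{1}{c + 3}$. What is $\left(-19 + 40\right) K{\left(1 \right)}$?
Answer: $\frac{21}{4} \approx 5.25$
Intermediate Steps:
$K{\left(c \right)} = \frac{1}{3 + c}$
$\left(-19 + 40\right) K{\left(1 \right)} = \frac{-19 + 40}{3 + 1} = \frac{21}{4}$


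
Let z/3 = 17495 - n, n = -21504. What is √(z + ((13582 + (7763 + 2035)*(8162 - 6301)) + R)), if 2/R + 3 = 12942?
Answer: 5*√122982760876503/12939 ≈ 4285.4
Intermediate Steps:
R = 2/12939 (R = 2/(-3 + 12942) = 2/12939 ≈ 0.00015457)
z = 116997 (z = 3*(17495 - 1*(-21504)) = 3*(17495 + 21504) = 3*38999 = 116997)
√(z + ((13582 + (7763 + 2035)*(8162 - 6301)) + R)) = √(116997 + ((13582 + (7763 + 2035)*(8162 - 6301)) + 2/12939)) = √(116997 + ((13582 + 9798*1861) + 2/12939)) = √(116997 + ((13582 + 18234078) + 2/12939)) = √(116997 + (18247660 + 2/12939)) = √(116997 + 236106472742/12939) = √(237620296925/12939) = 5*√122982760876503/12939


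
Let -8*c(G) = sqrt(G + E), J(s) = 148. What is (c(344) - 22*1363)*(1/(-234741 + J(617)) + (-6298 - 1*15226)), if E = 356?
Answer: 151410700673738/234593 + 25246898665*sqrt(7)/938372 ≈ 6.4549e+8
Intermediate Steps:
c(G) = -sqrt(356 + G)/8 (c(G) = -sqrt(G + 356)/8 = -sqrt(356 + G)/8)
(c(344) - 22*1363)*(1/(-234741 + J(617)) + (-6298 - 1*15226)) = (-sqrt(356 + 344)/8 - 22*1363)*(1/(-234741 + 148) + (-6298 - 1*15226)) = (-5*sqrt(7)/4 - 29986)*(1/(-234593) + (-6298 - 15226)) = (-5*sqrt(7)/4 - 29986)*(-1/234593 - 21524) = (-5*sqrt(7)/4 - 29986)*(-5049379733/234593) = (-29986 - 5*sqrt(7)/4)*(-5049379733/234593) = 151410700673738/234593 + 25246898665*sqrt(7)/938372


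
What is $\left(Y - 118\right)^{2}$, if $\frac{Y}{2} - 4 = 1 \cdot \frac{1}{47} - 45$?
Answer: $\frac{88322404}{2209} \approx 39983.0$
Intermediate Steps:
$Y = - \frac{3852}{47}$ ($Y = 8 + 2 \left(1 \cdot \frac{1}{47} - 45\right) = 8 + 2 \left(\frac{1}{47} - 45\right) = 8 + 2 \left(- \frac{2114}{47}\right) = 8 - \frac{4228}{47} = - \frac{3852}{47} \approx -81.957$)
$\left(Y - 118\right)^{2} = \left(- \frac{3852}{47} - 118\right)^{2} = \left(- \frac{9398}{47}\right)^{2} = \frac{88322404}{2209}$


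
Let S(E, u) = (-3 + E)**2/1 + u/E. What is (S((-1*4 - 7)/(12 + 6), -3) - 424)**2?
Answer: 2094286537225/12702096 ≈ 1.6488e+5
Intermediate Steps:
S(E, u) = (-3 + E)**2 + u/E (S(E, u) = (-3 + E)**2*1 + u/E = (-3 + E)**2 + u/E)
(S((-1*4 - 7)/(12 + 6), -3) - 424)**2 = (((-3 + (-1*4 - 7)/(12 + 6))**2 - 3*(12 + 6)/(-1*4 - 7)) - 424)**2 = (((-3 + (-4 - 7)/18)**2 - 3*18/(-4 - 7)) - 424)**2 = (((-3 - 11*1/18)**2 - 3/((-11*1/18))) - 424)**2 = (((-3 - 11/18)**2 - 3/(-11/18)) - 424)**2 = (((-65/18)**2 - 3*(-18/11)) - 424)**2 = ((4225/324 + 54/11) - 424)**2 = (63971/3564 - 424)**2 = (-1447165/3564)**2 = 2094286537225/12702096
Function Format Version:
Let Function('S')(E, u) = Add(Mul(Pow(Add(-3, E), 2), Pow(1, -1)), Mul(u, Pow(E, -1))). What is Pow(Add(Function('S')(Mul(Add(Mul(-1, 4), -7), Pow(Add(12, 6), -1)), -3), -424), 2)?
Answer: Rational(2094286537225, 12702096) ≈ 1.6488e+5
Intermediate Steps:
Function('S')(E, u) = Add(Pow(Add(-3, E), 2), Mul(u, Pow(E, -1))) (Function('S')(E, u) = Add(Mul(Pow(Add(-3, E), 2), 1), Mul(u, Pow(E, -1))) = Add(Pow(Add(-3, E), 2), Mul(u, Pow(E, -1))))
Pow(Add(Function('S')(Mul(Add(Mul(-1, 4), -7), Pow(Add(12, 6), -1)), -3), -424), 2) = Pow(Add(Add(Pow(Add(-3, Mul(Add(Mul(-1, 4), -7), Pow(Add(12, 6), -1))), 2), Mul(-3, Pow(Mul(Add(Mul(-1, 4), -7), Pow(Add(12, 6), -1)), -1))), -424), 2) = Pow(Add(Add(Pow(Add(-3, Mul(Add(-4, -7), Pow(18, -1))), 2), Mul(-3, Pow(Mul(Add(-4, -7), Pow(18, -1)), -1))), -424), 2) = Pow(Add(Add(Pow(Add(-3, Mul(-11, Rational(1, 18))), 2), Mul(-3, Pow(Mul(-11, Rational(1, 18)), -1))), -424), 2) = Pow(Add(Add(Pow(Add(-3, Rational(-11, 18)), 2), Mul(-3, Pow(Rational(-11, 18), -1))), -424), 2) = Pow(Add(Add(Pow(Rational(-65, 18), 2), Mul(-3, Rational(-18, 11))), -424), 2) = Pow(Add(Add(Rational(4225, 324), Rational(54, 11)), -424), 2) = Pow(Add(Rational(63971, 3564), -424), 2) = Pow(Rational(-1447165, 3564), 2) = Rational(2094286537225, 12702096)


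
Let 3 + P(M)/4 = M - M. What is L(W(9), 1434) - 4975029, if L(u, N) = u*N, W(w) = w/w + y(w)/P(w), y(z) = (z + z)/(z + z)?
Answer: -9947429/2 ≈ -4.9737e+6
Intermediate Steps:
y(z) = 1 (y(z) = (2*z)/((2*z)) = (2*z)*(1/(2*z)) = 1)
P(M) = -12 (P(M) = -12 + 4*(M - M) = -12 + 4*0 = -12 + 0 = -12)
W(w) = 11/12 (W(w) = w/w + 1/(-12) = 1 + 1*(-1/12) = 1 - 1/12 = 11/12)
L(u, N) = N*u
L(W(9), 1434) - 4975029 = 1434*(11/12) - 4975029 = 2629/2 - 4975029 = -9947429/2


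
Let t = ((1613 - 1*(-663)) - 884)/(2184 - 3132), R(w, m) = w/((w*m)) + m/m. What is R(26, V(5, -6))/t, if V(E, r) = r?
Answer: -395/696 ≈ -0.56753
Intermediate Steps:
R(w, m) = 1 + 1/m (R(w, m) = w/((m*w)) + 1 = w*(1/(m*w)) + 1 = 1/m + 1 = 1 + 1/m)
t = -116/79 (t = ((1613 + 663) - 884)/(-948) = (2276 - 884)*(-1/948) = 1392*(-1/948) = -116/79 ≈ -1.4684)
R(26, V(5, -6))/t = ((1 - 6)/(-6))/(-116/79) = -1/6*(-5)*(-79/116) = (5/6)*(-79/116) = -395/696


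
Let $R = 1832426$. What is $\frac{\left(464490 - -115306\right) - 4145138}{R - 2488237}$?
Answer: $\frac{3565342}{655811} \approx 5.4365$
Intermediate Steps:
$\frac{\left(464490 - -115306\right) - 4145138}{R - 2488237} = \frac{\left(464490 - -115306\right) - 4145138}{1832426 - 2488237} = \frac{\left(464490 + 115306\right) - 4145138}{-655811} = \left(579796 - 4145138\right) \left(- \frac{1}{655811}\right) = \left(-3565342\right) \left(- \frac{1}{655811}\right) = \frac{3565342}{655811}$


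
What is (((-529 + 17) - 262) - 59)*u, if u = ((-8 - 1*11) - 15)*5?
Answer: 141610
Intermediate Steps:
u = -170 (u = ((-8 - 11) - 15)*5 = (-19 - 15)*5 = -34*5 = -170)
(((-529 + 17) - 262) - 59)*u = (((-529 + 17) - 262) - 59)*(-170) = ((-512 - 262) - 59)*(-170) = (-774 - 59)*(-170) = -833*(-170) = 141610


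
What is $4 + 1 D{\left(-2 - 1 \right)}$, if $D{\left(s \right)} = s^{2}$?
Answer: $13$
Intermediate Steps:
$4 + 1 D{\left(-2 - 1 \right)} = 4 + 1 \left(-2 - 1\right)^{2} = 4 + 1 \left(-3\right)^{2} = 4 + 1 \cdot 9 = 4 + 9 = 13$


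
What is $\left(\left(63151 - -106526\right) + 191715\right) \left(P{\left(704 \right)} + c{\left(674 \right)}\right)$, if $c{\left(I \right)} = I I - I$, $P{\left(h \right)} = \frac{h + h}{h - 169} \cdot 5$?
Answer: $\frac{17540819176224}{107} \approx 1.6393 \cdot 10^{11}$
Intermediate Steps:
$P{\left(h \right)} = \frac{10 h}{-169 + h}$ ($P{\left(h \right)} = \frac{2 h}{-169 + h} 5 = \frac{10 h}{-169 + h}$)
$c{\left(I \right)} = I^{2} - I$
$\left(\left(63151 - -106526\right) + 191715\right) \left(P{\left(704 \right)} + c{\left(674 \right)}\right) = \left(\left(63151 - -106526\right) + 191715\right) \left(10 \cdot 704 \frac{1}{-169 + 704} + 674 \left(-1 + 674\right)\right) = \left(\left(63151 + 106526\right) + 191715\right) \left(10 \cdot 704 \cdot \frac{1}{535} + 674 \cdot 673\right) = \left(169677 + 191715\right) \left(10 \cdot 704 \cdot \frac{1}{535} + 453602\right) = 361392 \left(\frac{1408}{107} + 453602\right) = 361392 \cdot \frac{48536822}{107} = \frac{17540819176224}{107}$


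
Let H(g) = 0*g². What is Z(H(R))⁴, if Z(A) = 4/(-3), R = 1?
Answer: 256/81 ≈ 3.1605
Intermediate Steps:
H(g) = 0
Z(A) = -4/3 (Z(A) = 4*(-⅓) = -4/3)
Z(H(R))⁴ = (-4/3)⁴ = 256/81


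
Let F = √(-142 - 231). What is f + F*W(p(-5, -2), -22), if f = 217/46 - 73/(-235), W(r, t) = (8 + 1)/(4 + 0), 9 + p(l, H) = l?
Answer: 54353/10810 + 9*I*√373/4 ≈ 5.028 + 43.455*I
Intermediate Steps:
p(l, H) = -9 + l
W(r, t) = 9/4
F = I*√373 (F = √(-373) = I*√373 ≈ 19.313*I)
f = 54353/10810 (f = 217*(1/46) - 73*(-1/235) = 217/46 + 73/235 = 54353/10810 ≈ 5.0280)
f + F*W(p(-5, -2), -22) = 54353/10810 + (I*√373)*(9/4) = 54353/10810 + 9*I*√373/4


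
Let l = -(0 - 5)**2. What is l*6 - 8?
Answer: -158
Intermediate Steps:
l = -25 (l = -1*(-5)**2 = -1*25 = -25)
l*6 - 8 = -25*6 - 8 = -150 - 8 = -158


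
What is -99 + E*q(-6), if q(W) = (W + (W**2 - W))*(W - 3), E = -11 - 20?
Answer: 9945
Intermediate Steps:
E = -31
q(W) = W**2*(-3 + W)
-99 + E*q(-6) = -99 - 31*(-6)**2*(-3 - 6) = -99 - 1116*(-9) = -99 - 31*(-324) = -99 + 10044 = 9945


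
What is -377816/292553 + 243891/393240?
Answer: -25740440039/38347847240 ≈ -0.67124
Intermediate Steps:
-377816/292553 + 243891/393240 = -377816*1/292553 + 243891*(1/393240) = -377816/292553 + 81297/131080 = -25740440039/38347847240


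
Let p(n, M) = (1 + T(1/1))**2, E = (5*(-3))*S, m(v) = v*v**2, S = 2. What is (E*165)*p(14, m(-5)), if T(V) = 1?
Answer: -19800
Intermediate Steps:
m(v) = v**3
E = -30 (E = (5*(-3))*2 = -15*2 = -30)
p(n, M) = 4 (p(n, M) = (1 + 1)**2 = 2**2 = 4)
(E*165)*p(14, m(-5)) = -30*165*4 = -4950*4 = -19800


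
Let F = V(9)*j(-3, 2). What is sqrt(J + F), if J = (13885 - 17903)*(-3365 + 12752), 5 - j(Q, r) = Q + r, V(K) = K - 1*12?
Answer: 6*I*sqrt(1047694) ≈ 6141.4*I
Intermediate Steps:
V(K) = -12 + K (V(K) = K - 12 = -12 + K)
j(Q, r) = 5 - Q - r (j(Q, r) = 5 - (Q + r) = 5 + (-Q - r) = 5 - Q - r)
J = -37716966 (J = -4018*9387 = -37716966)
F = -18 (F = (-12 + 9)*(5 - 1*(-3) - 1*2) = -3*(5 + 3 - 2) = -3*6 = -18)
sqrt(J + F) = sqrt(-37716966 - 18) = sqrt(-37716984) = 6*I*sqrt(1047694)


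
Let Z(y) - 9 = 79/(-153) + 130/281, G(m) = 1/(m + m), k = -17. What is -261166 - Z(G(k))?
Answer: -11228694466/42993 ≈ -2.6118e+5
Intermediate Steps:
G(m) = 1/(2*m)
Z(y) = 384628/42993 (Z(y) = 9 + (79/(-153) + 130/281) = 9 + (79*(-1/153) + 130*(1/281)) = 9 + (-79/153 + 130/281) = 9 - 2309/42993 = 384628/42993)
-261166 - Z(G(k)) = -261166 - 1*384628/42993 = -261166 - 384628/42993 = -11228694466/42993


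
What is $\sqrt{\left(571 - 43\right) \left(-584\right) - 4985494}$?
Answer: $i \sqrt{5293846} \approx 2300.8 i$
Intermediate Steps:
$\sqrt{\left(571 - 43\right) \left(-584\right) - 4985494} = \sqrt{528 \left(-584\right) - 4985494} = \sqrt{-308352 - 4985494} = \sqrt{-5293846} = i \sqrt{5293846}$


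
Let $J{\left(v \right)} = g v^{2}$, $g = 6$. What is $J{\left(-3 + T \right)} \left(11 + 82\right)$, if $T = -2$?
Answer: $13950$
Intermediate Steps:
$J{\left(v \right)} = 6 v^{2}$
$J{\left(-3 + T \right)} \left(11 + 82\right) = 6 \left(-3 - 2\right)^{2} \left(11 + 82\right) = 6 \left(-5\right)^{2} \cdot 93 = 6 \cdot 25 \cdot 93 = 150 \cdot 93 = 13950$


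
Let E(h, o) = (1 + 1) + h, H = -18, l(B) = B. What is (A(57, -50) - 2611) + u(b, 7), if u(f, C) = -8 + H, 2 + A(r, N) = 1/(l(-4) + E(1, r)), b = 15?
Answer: -2640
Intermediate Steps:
E(h, o) = 2 + h
A(r, N) = -3 (A(r, N) = -2 + 1/(-4 + (2 + 1)) = -2 + 1/(-4 + 3) = -2 + 1/(-1) = -2 - 1 = -3)
u(f, C) = -26 (u(f, C) = -8 - 18 = -26)
(A(57, -50) - 2611) + u(b, 7) = (-3 - 2611) - 26 = -2614 - 26 = -2640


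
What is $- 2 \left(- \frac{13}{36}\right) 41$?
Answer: $\frac{533}{18} \approx 29.611$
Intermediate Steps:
$- 2 \left(- \frac{13}{36}\right) 41 = - 2 \left(\left(-13\right) \frac{1}{36}\right) 41 = \left(-2\right) \left(- \frac{13}{36}\right) 41 = \frac{13}{18} \cdot 41 = \frac{533}{18}$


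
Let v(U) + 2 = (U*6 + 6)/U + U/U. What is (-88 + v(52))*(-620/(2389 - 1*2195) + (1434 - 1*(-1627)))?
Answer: -639188085/2522 ≈ -2.5345e+5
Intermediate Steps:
v(U) = -1 + (6 + 6*U)/U (v(U) = -2 + ((U*6 + 6)/U + U/U) = -2 + ((6*U + 6)/U + 1) = -2 + ((6 + 6*U)/U + 1) = -2 + (1 + (6 + 6*U)/U) = -1 + (6 + 6*U)/U)
(-88 + v(52))*(-620/(2389 - 1*2195) + (1434 - 1*(-1627))) = (-88 + (5 + 6/52))*(-620/(2389 - 1*2195) + (1434 - 1*(-1627))) = (-88 + (5 + 6*(1/52)))*(-620/(2389 - 2195) + (1434 + 1627)) = (-88 + (5 + 3/26))*(-620/194 + 3061) = (-88 + 133/26)*(-620*1/194 + 3061) = -2155*(-310/97 + 3061)/26 = -2155/26*296607/97 = -639188085/2522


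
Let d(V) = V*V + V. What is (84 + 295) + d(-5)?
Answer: 399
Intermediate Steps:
d(V) = V + V**2 (d(V) = V**2 + V = V + V**2)
(84 + 295) + d(-5) = (84 + 295) - 5*(1 - 5) = 379 - 5*(-4) = 379 + 20 = 399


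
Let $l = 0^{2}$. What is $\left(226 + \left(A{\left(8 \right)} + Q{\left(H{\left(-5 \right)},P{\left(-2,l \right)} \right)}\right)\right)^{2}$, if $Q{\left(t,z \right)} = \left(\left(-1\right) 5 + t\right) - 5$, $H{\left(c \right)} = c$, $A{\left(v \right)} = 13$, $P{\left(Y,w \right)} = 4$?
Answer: $50176$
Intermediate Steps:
$l = 0$
$Q{\left(t,z \right)} = -10 + t$ ($Q{\left(t,z \right)} = \left(-5 + t\right) - 5 = -10 + t$)
$\left(226 + \left(A{\left(8 \right)} + Q{\left(H{\left(-5 \right)},P{\left(-2,l \right)} \right)}\right)\right)^{2} = \left(226 + \left(13 - 15\right)\right)^{2} = \left(226 - 2\right)^{2} = 224^{2} = 50176$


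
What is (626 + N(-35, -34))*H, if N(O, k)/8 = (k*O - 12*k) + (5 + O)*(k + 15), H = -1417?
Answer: -25463490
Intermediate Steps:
N(O, k) = -96*k + 8*O*k + 8*(5 + O)*(15 + k) (N(O, k) = 8*((k*O - 12*k) + (5 + O)*(k + 15)) = 8*((O*k - 12*k) + (5 + O)*(15 + k)) = 8*((-12*k + O*k) + (5 + O)*(15 + k)) = 8*(-12*k + O*k + (5 + O)*(15 + k)) = -96*k + 8*O*k + 8*(5 + O)*(15 + k))
(626 + N(-35, -34))*H = (626 + (600 - 56*(-34) + 120*(-35) + 16*(-35)*(-34)))*(-1417) = (626 + (600 + 1904 - 4200 + 19040))*(-1417) = (626 + 17344)*(-1417) = 17970*(-1417) = -25463490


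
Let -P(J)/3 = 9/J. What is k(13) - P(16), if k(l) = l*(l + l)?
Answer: 5435/16 ≈ 339.69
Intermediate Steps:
P(J) = -27/J
k(l) = 2*l**2 (k(l) = l*(2*l) = 2*l**2)
k(13) - P(16) = 2*13**2 - (-27)/16 = 2*169 - (-27)/16 = 338 - 1*(-27/16) = 338 + 27/16 = 5435/16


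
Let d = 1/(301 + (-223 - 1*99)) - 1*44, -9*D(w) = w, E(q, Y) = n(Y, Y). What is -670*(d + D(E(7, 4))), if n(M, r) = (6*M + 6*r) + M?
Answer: 2103130/63 ≈ 33383.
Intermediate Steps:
n(M, r) = 6*r + 7*M
E(q, Y) = 13*Y (E(q, Y) = 6*Y + 7*Y = 13*Y)
D(w) = -w/9
d = -925/21 (d = 1/(301 + (-223 - 99)) - 44 = 1/(301 - 322) - 44 = 1/(-21) - 44 = -1/21 - 44 = -925/21 ≈ -44.048)
-670*(d + D(E(7, 4))) = -670*(-925/21 - 13*4/9) = -670*(-925/21 - ⅑*52) = -670*(-925/21 - 52/9) = -670*(-3139/63) = 2103130/63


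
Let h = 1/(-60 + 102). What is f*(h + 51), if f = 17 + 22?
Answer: 27859/14 ≈ 1989.9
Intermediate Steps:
h = 1/42 ≈ 0.023810
f = 39
f*(h + 51) = 39*(1/42 + 51) = 39*(2143/42) = 27859/14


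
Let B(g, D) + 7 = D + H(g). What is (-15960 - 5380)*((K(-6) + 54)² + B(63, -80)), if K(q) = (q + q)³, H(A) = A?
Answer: -59800057680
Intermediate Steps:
B(g, D) = -7 + D + g (B(g, D) = -7 + (D + g) = -7 + D + g)
K(q) = 8*q³ (K(q) = (2*q)³ = 8*q³)
(-15960 - 5380)*((K(-6) + 54)² + B(63, -80)) = (-15960 - 5380)*((8*(-6)³ + 54)² + (-7 - 80 + 63)) = -21340*((8*(-216) + 54)² - 24) = -21340*((-1728 + 54)² - 24) = -21340*((-1674)² - 24) = -21340*(2802276 - 24) = -21340*2802252 = -59800057680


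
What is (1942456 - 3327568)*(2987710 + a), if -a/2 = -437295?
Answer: -5349718077600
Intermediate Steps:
a = 874590 (a = -2*(-437295) = 874590)
(1942456 - 3327568)*(2987710 + a) = (1942456 - 3327568)*(2987710 + 874590) = -1385112*3862300 = -5349718077600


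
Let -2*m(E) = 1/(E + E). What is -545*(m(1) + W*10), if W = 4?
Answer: -86655/4 ≈ -21664.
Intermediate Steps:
m(E) = -1/(4*E) (m(E) = -1/(2*(E + E)) = -1/(2*E)/2 = -1/(4*E))
-545*(m(1) + W*10) = -545*(-¼/1 + 4*10) = -545*(-¼*1 + 40) = -545*(-¼ + 40) = -545*159/4 = -86655/4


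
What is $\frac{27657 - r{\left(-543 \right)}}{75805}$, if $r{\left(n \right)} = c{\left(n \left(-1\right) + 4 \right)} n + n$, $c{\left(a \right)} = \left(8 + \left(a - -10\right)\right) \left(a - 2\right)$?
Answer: $\frac{33446295}{15161} \approx 2206.1$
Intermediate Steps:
$c{\left(a \right)} = \left(-2 + a\right) \left(18 + a\right)$ ($c{\left(a \right)} = \left(8 + \left(a + 10\right)\right) \left(-2 + a\right) = \left(8 + \left(10 + a\right)\right) \left(-2 + a\right) = \left(18 + a\right) \left(-2 + a\right) = \left(-2 + a\right) \left(18 + a\right)$)
$r{\left(n \right)} = n + n \left(28 + \left(4 - n\right)^{2} - 16 n\right)$ ($r{\left(n \right)} = \left(-36 + \left(n \left(-1\right) + 4\right)^{2} + 16 \left(n \left(-1\right) + 4\right)\right) n + n = \left(-36 + \left(- n + 4\right)^{2} + 16 \left(- n + 4\right)\right) n + n = \left(-36 + \left(4 - n\right)^{2} + 16 \left(4 - n\right)\right) n + n = \left(-36 + \left(4 - n\right)^{2} - \left(-64 + 16 n\right)\right) n + n = \left(28 + \left(4 - n\right)^{2} - 16 n\right) n + n = n \left(28 + \left(4 - n\right)^{2} - 16 n\right) + n = n + n \left(28 + \left(4 - n\right)^{2} - 16 n\right)$)
$\frac{27657 - r{\left(-543 \right)}}{75805} = \frac{27657 - - 543 \left(45 + \left(-543\right)^{2} - -13032\right)}{75805} = \left(27657 - - 543 \left(45 + 294849 + 13032\right)\right) \frac{1}{75805} = \left(27657 - \left(-543\right) 307926\right) \frac{1}{75805} = \left(27657 - -167203818\right) \frac{1}{75805} = \left(27657 + 167203818\right) \frac{1}{75805} = 167231475 \cdot \frac{1}{75805} = \frac{33446295}{15161}$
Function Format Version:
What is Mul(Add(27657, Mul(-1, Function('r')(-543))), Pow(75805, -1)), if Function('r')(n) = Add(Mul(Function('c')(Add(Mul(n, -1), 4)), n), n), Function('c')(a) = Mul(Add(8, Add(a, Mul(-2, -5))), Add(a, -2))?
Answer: Rational(33446295, 15161) ≈ 2206.1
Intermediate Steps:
Function('c')(a) = Mul(Add(-2, a), Add(18, a)) (Function('c')(a) = Mul(Add(8, Add(a, 10)), Add(-2, a)) = Mul(Add(8, Add(10, a)), Add(-2, a)) = Mul(Add(18, a), Add(-2, a)) = Mul(Add(-2, a), Add(18, a)))
Function('r')(n) = Add(n, Mul(n, Add(28, Pow(Add(4, Mul(-1, n)), 2), Mul(-16, n)))) (Function('r')(n) = Add(Mul(Add(-36, Pow(Add(Mul(n, -1), 4), 2), Mul(16, Add(Mul(n, -1), 4))), n), n) = Add(Mul(Add(-36, Pow(Add(Mul(-1, n), 4), 2), Mul(16, Add(Mul(-1, n), 4))), n), n) = Add(Mul(Add(-36, Pow(Add(4, Mul(-1, n)), 2), Mul(16, Add(4, Mul(-1, n)))), n), n) = Add(Mul(Add(-36, Pow(Add(4, Mul(-1, n)), 2), Add(64, Mul(-16, n))), n), n) = Add(Mul(Add(28, Pow(Add(4, Mul(-1, n)), 2), Mul(-16, n)), n), n) = Add(Mul(n, Add(28, Pow(Add(4, Mul(-1, n)), 2), Mul(-16, n))), n) = Add(n, Mul(n, Add(28, Pow(Add(4, Mul(-1, n)), 2), Mul(-16, n)))))
Mul(Add(27657, Mul(-1, Function('r')(-543))), Pow(75805, -1)) = Mul(Add(27657, Mul(-1, Mul(-543, Add(45, Pow(-543, 2), Mul(-24, -543))))), Pow(75805, -1)) = Mul(Add(27657, Mul(-1, Mul(-543, Add(45, 294849, 13032)))), Rational(1, 75805)) = Mul(Add(27657, Mul(-1, Mul(-543, 307926))), Rational(1, 75805)) = Mul(Add(27657, Mul(-1, -167203818)), Rational(1, 75805)) = Mul(Add(27657, 167203818), Rational(1, 75805)) = Mul(167231475, Rational(1, 75805)) = Rational(33446295, 15161)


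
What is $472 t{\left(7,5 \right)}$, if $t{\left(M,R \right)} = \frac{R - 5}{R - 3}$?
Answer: $0$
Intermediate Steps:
$t{\left(M,R \right)} = \frac{-5 + R}{-3 + R}$
$472 t{\left(7,5 \right)} = 472 \frac{-5 + 5}{-3 + 5} = 472 \cdot \frac{1}{2} \cdot 0 = 472 \cdot 0 = 0$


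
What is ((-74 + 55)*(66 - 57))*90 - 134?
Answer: -15524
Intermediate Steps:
((-74 + 55)*(66 - 57))*90 - 134 = -19*9*90 - 134 = -171*90 - 134 = -15390 - 134 = -15524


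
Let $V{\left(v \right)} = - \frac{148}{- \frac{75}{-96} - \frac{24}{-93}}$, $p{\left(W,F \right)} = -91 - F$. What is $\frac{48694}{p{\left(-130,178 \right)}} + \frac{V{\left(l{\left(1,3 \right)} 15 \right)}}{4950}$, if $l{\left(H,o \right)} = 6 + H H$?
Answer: $- \frac{124273443902}{686414025} \approx -181.05$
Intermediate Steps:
$l{\left(H,o \right)} = 6 + H^{2}$
$V{\left(v \right)} = - \frac{146816}{1031}$ ($V{\left(v \right)} = - \frac{148}{\left(-75\right) \left(- \frac{1}{96}\right) - - \frac{8}{31}} = - \frac{148}{\frac{25}{32} + \frac{8}{31}} = - \frac{148}{\frac{1031}{992}} = \left(-148\right) \frac{992}{1031} = - \frac{146816}{1031}$)
$\frac{48694}{p{\left(-130,178 \right)}} + \frac{V{\left(l{\left(1,3 \right)} 15 \right)}}{4950} = \frac{48694}{-91 - 178} - \frac{146816}{1031 \cdot 4950} = \frac{48694}{-91 - 178} - \frac{73408}{2551725} = \frac{48694}{-269} - \frac{73408}{2551725} = 48694 \left(- \frac{1}{269}\right) - \frac{73408}{2551725} = - \frac{48694}{269} - \frac{73408}{2551725} = - \frac{124273443902}{686414025}$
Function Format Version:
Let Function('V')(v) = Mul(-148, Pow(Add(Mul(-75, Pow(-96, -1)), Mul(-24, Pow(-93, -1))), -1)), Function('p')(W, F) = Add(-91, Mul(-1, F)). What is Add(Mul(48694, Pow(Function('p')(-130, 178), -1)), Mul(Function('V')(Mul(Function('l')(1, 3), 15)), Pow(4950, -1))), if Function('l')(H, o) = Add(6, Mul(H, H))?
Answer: Rational(-124273443902, 686414025) ≈ -181.05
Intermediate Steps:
Function('l')(H, o) = Add(6, Pow(H, 2))
Function('V')(v) = Rational(-146816, 1031) (Function('V')(v) = Mul(-148, Pow(Add(Mul(-75, Rational(-1, 96)), Mul(-24, Rational(-1, 93))), -1)) = Mul(-148, Pow(Add(Rational(25, 32), Rational(8, 31)), -1)) = Mul(-148, Pow(Rational(1031, 992), -1)) = Mul(-148, Rational(992, 1031)) = Rational(-146816, 1031))
Add(Mul(48694, Pow(Function('p')(-130, 178), -1)), Mul(Function('V')(Mul(Function('l')(1, 3), 15)), Pow(4950, -1))) = Add(Mul(48694, Pow(Add(-91, Mul(-1, 178)), -1)), Mul(Rational(-146816, 1031), Pow(4950, -1))) = Add(Mul(48694, Pow(Add(-91, -178), -1)), Mul(Rational(-146816, 1031), Rational(1, 4950))) = Add(Mul(48694, Pow(-269, -1)), Rational(-73408, 2551725)) = Add(Mul(48694, Rational(-1, 269)), Rational(-73408, 2551725)) = Add(Rational(-48694, 269), Rational(-73408, 2551725)) = Rational(-124273443902, 686414025)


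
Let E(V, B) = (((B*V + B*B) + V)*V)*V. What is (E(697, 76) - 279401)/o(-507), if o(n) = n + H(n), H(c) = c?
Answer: -14439318302/507 ≈ -2.8480e+7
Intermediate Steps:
o(n) = 2*n (o(n) = n + n = 2*n)
E(V, B) = V**2*(V + B**2 + B*V) (E(V, B) = (((B*V + B**2) + V)*V)*V = (((B**2 + B*V) + V)*V)*V = ((V + B**2 + B*V)*V)*V = (V*(V + B**2 + B*V))*V = V**2*(V + B**2 + B*V))
(E(697, 76) - 279401)/o(-507) = (697**2*(697 + 76**2 + 76*697) - 279401)/((2*(-507))) = (485809*(697 + 5776 + 52972) - 279401)/(-1014) = (485809*59445 - 279401)*(-1/1014) = (28878916005 - 279401)*(-1/1014) = 28878636604*(-1/1014) = -14439318302/507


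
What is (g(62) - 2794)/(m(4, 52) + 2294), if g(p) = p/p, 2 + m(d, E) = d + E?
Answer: -2793/2348 ≈ -1.1895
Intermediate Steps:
m(d, E) = -2 + E + d (m(d, E) = -2 + (d + E) = -2 + (E + d) = -2 + E + d)
g(p) = 1
(g(62) - 2794)/(m(4, 52) + 2294) = (1 - 2794)/((-2 + 52 + 4) + 2294) = -2793/(54 + 2294) = -2793/2348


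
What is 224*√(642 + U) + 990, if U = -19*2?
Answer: 990 + 448*√151 ≈ 6495.1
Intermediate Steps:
U = -38
224*√(642 + U) + 990 = 224*√(642 - 38) + 990 = 224*√604 + 990 = 224*(2*√151) + 990 = 448*√151 + 990 = 990 + 448*√151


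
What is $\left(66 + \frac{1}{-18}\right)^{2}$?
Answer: $\frac{1408969}{324} \approx 4348.7$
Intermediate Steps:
$\left(66 + \frac{1}{-18}\right)^{2} = \left(66 - \frac{1}{18}\right)^{2} = \left(\frac{1187}{18}\right)^{2} = \frac{1408969}{324}$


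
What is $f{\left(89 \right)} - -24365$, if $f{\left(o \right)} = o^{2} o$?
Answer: $729334$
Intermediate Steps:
$f{\left(o \right)} = o^{3}$
$f{\left(89 \right)} - -24365 = 89^{3} - -24365 = 704969 + 24365 = 729334$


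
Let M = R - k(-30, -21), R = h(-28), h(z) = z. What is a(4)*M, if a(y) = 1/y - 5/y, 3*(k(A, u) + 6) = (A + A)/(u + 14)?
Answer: 174/7 ≈ 24.857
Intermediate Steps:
k(A, u) = -6 + 2*A/(3*(14 + u)) (k(A, u) = -6 + ((A + A)/(u + 14))/3 = -6 + ((2*A)/(14 + u))/3 = -6 + (2*A/(14 + u))/3 = -6 + 2*A/(3*(14 + u)))
R = -28
a(y) = -4/y (a(y) = 1/y - 5/y = -4/y)
M = -174/7 (M = -28 - 2*(-126 - 30 - 9*(-21))/(3*(14 - 21)) = -28 - 2*(-126 - 30 + 189)/(3*(-7)) = -28 - 2*(-1)*33/(3*7) = -28 - 1*(-22/7) = -28 + 22/7 = -174/7 ≈ -24.857)
a(4)*M = -4/4*(-174/7) = -4*¼*(-174/7) = -1*(-174/7) = 174/7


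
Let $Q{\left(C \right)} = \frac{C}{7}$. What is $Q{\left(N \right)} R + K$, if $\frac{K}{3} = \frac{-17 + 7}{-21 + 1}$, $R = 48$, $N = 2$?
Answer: $\frac{213}{14} \approx 15.214$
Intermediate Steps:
$Q{\left(C \right)} = \frac{C}{7}$ ($Q{\left(C \right)} = C \frac{1}{7} = \frac{C}{7}$)
$K = \frac{3}{2}$ ($K = 3 \frac{-17 + 7}{-21 + 1} = 3 \left(- \frac{10}{-20}\right) = 3 \left(\left(-10\right) \left(- \frac{1}{20}\right)\right) = 3 \cdot \frac{1}{2} = \frac{3}{2} \approx 1.5$)
$Q{\left(N \right)} R + K = \frac{1}{7} \cdot 2 \cdot 48 + \frac{3}{2} = \frac{2}{7} \cdot 48 + \frac{3}{2} = \frac{96}{7} + \frac{3}{2} = \frac{213}{14}$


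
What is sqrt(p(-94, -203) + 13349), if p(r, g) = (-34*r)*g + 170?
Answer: I*sqrt(635269) ≈ 797.04*I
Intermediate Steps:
p(r, g) = 170 - 34*g*r (p(r, g) = -34*g*r + 170 = 170 - 34*g*r)
sqrt(p(-94, -203) + 13349) = sqrt((170 - 34*(-203)*(-94)) + 13349) = sqrt((170 - 648788) + 13349) = sqrt(-648618 + 13349) = sqrt(-635269) = I*sqrt(635269)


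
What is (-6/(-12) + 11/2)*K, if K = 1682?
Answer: 10092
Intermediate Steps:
(-6/(-12) + 11/2)*K = (-6/(-12) + 11/2)*1682 = (-6*(-1/12) + 11*(½))*1682 = (½ + 11/2)*1682 = 6*1682 = 10092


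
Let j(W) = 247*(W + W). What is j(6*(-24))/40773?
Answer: -23712/13591 ≈ -1.7447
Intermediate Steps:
j(W) = 494*W (j(W) = 247*(2*W) = 494*W)
j(6*(-24))/40773 = (494*(6*(-24)))/40773 = (494*(-144))*(1/40773) = -71136*1/40773 = -23712/13591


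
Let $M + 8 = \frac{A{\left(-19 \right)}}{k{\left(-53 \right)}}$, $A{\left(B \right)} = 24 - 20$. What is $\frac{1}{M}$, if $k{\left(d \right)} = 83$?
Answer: $- \frac{83}{660} \approx -0.12576$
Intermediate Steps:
$A{\left(B \right)} = 4$
$M = - \frac{660}{83}$ ($M = -8 + \frac{4}{83} = - \frac{660}{83} \approx -7.9518$)
$\frac{1}{M} = \frac{1}{- \frac{660}{83}} = - \frac{83}{660}$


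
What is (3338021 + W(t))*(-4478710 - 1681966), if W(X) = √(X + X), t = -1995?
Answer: -20564465862196 - 6160676*I*√3990 ≈ -2.0564e+13 - 3.8915e+8*I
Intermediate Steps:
W(X) = √2*√X (W(X) = √(2*X) = √2*√X)
(3338021 + W(t))*(-4478710 - 1681966) = (3338021 + √2*√(-1995))*(-4478710 - 1681966) = (3338021 + √2*(I*√1995))*(-6160676) = (3338021 + I*√3990)*(-6160676) = -20564465862196 - 6160676*I*√3990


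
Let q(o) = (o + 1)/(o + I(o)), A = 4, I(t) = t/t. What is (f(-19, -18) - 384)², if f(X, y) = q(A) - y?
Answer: 133225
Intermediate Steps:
I(t) = 1
q(o) = 1 (q(o) = (o + 1)/(o + 1) = (1 + o)/(1 + o) = 1)
f(X, y) = 1 - y
(f(-19, -18) - 384)² = ((1 - 1*(-18)) - 384)² = ((1 + 18) - 384)² = (19 - 384)² = (-365)² = 133225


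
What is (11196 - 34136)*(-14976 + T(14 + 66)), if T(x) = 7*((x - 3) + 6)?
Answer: 330221300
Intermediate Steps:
T(x) = 21 + 7*x (T(x) = 7*((-3 + x) + 6) = 7*(3 + x) = 21 + 7*x)
(11196 - 34136)*(-14976 + T(14 + 66)) = (11196 - 34136)*(-14976 + (21 + 7*(14 + 66))) = -22940*(-14976 + (21 + 7*80)) = -22940*(-14976 + (21 + 560)) = -22940*(-14976 + 581) = -22940*(-14395) = 330221300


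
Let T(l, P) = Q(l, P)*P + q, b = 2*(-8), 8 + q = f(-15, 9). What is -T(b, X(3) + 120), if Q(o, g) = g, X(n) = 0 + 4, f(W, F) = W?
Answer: -15353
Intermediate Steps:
X(n) = 4
q = -23 (q = -8 - 15 = -23)
b = -16
T(l, P) = -23 + P**2 (T(l, P) = P*P - 23 = P**2 - 23 = -23 + P**2)
-T(b, X(3) + 120) = -(-23 + (4 + 120)**2) = -(-23 + 124**2) = -(-23 + 15376) = -1*15353 = -15353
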